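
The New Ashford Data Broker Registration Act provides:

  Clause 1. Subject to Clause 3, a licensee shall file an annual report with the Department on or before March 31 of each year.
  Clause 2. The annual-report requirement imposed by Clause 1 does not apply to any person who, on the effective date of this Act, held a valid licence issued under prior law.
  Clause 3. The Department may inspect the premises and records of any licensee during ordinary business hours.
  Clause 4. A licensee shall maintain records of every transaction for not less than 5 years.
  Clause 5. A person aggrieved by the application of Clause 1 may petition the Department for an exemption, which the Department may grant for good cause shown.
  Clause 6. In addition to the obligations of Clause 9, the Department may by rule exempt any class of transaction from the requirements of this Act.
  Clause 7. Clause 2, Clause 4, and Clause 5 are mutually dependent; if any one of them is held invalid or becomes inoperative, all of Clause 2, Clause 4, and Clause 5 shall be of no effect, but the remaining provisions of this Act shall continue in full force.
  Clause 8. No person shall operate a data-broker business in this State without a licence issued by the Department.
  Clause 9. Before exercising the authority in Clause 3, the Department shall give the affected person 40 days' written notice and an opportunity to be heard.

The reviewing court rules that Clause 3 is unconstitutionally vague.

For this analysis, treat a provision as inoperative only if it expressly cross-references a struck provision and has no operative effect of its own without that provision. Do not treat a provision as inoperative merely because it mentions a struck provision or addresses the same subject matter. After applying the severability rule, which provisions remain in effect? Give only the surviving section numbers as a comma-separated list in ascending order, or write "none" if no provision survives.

1, 2, 4, 5, 6, 7, 8

Clause 3 is struck. Clause 9 has no operative effect of its own apart from Clause 3 and is therefore inoperative. Although Clause 6 refers to Clause 9, its operative terms do not depend on Clause 9, so it remains in effect. Although Clause 1 refers to Clause 3, its operative terms do not depend on Clause 3, so it remains in effect. Clause 7 ties Clause 2, Clause 4, and Clause 5 together, but none of those is affected here; the remaining provisions continue in force under Clause 7. Clause 1, Clause 2, Clause 4, Clause 5, Clause 6, Clause 7, and Clause 8 remain in effect.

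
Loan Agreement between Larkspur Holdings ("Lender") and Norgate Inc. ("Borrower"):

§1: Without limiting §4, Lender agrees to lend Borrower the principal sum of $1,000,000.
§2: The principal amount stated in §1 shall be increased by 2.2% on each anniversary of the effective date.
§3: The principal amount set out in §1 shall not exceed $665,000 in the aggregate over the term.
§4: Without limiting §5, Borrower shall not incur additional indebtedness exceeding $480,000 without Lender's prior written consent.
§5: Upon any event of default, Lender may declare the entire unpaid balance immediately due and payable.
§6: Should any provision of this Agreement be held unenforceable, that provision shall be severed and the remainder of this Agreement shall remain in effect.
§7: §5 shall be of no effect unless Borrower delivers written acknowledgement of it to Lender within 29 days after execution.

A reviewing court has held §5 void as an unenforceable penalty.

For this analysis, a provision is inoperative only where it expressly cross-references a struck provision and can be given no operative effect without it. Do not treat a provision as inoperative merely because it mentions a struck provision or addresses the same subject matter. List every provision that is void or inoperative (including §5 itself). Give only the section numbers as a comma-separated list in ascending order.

5, 7

§5 is struck. §7 merely fixes the acknowledgement condition for §5; with §5 gone it has nothing to operate on and falls away. Although §4 refers to §5, its operative terms do not depend on §5, so it remains in effect. Under the severability clause in §6, the remaining provisions continue in force. That leaves §1, §2, §3, §4, and §6 in effect.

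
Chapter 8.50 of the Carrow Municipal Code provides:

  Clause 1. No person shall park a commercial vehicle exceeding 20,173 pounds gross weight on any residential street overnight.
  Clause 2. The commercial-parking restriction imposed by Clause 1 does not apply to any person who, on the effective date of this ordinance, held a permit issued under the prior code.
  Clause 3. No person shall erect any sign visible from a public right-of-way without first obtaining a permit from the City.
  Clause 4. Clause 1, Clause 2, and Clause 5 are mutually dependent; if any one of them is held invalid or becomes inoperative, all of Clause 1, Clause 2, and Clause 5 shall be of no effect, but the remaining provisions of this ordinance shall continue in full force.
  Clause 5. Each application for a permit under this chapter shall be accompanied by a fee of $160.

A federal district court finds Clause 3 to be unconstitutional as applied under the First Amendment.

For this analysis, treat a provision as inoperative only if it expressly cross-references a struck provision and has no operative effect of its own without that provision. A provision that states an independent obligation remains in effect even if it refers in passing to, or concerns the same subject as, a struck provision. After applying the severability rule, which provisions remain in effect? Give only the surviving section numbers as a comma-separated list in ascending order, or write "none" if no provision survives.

Clause 3 is struck. No other provision's operative terms depend on Clause 3. Clause 4 ties Clause 1, Clause 2, and Clause 5 together, but none of those is affected here; the remaining provisions continue in force under Clause 4. Clause 1, Clause 2, Clause 4, and Clause 5 remain in effect.

1, 2, 4, 5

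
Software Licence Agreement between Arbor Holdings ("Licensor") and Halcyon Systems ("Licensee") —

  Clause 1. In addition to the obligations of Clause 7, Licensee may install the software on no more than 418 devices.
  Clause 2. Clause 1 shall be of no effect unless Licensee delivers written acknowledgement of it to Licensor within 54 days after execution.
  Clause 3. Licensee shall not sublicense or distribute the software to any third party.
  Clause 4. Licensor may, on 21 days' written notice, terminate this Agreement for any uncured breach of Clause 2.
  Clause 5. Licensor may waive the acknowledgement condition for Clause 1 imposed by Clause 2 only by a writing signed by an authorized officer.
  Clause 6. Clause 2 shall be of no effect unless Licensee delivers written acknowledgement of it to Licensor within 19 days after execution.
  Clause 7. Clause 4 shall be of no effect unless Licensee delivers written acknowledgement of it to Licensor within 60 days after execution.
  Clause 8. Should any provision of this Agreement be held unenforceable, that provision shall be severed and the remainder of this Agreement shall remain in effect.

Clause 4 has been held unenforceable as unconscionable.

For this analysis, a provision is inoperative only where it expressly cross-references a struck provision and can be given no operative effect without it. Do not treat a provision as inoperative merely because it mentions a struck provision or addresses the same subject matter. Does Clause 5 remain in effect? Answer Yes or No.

Clause 4 is struck. Clause 7 has no operative effect of its own apart from Clause 4 and is therefore inoperative. Although Clause 1 refers to Clause 7, its operative terms do not depend on Clause 7, so it remains in effect. Under the severability clause in Clause 8, the remaining provisions continue in force. The provisions still in force are Clause 1, Clause 2, Clause 3, Clause 5, Clause 6, and Clause 8. Clause 5 is among the surviving provisions, so the answer is yes.

Yes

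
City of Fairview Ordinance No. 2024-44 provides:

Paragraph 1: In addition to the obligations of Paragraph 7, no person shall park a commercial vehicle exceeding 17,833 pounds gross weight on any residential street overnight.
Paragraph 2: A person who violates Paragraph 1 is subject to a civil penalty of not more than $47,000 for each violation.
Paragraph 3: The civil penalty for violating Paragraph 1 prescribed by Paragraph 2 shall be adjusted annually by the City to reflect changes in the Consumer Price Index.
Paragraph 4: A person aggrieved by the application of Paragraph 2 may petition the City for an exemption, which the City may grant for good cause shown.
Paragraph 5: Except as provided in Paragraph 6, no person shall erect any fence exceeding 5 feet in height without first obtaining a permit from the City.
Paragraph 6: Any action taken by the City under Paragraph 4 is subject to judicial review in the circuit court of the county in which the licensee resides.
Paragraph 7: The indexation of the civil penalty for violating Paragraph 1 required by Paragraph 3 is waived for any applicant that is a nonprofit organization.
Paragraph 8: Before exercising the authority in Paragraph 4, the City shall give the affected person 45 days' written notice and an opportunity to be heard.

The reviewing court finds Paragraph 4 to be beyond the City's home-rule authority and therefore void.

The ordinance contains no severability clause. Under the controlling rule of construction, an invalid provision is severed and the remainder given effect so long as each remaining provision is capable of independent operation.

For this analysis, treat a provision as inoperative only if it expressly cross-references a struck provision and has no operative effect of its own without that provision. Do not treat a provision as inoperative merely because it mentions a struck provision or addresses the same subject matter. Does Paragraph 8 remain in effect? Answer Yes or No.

No

Paragraph 4 is struck. The only function of Paragraph 6 is the judicial-review right for Paragraph 4, so it cannot stand once Paragraph 4 is removed. The only function of Paragraph 8 is the notice-and-hearing requirement for Paragraph 4, so it cannot stand once Paragraph 4 is removed. Although Paragraph 5 refers to Paragraph 6, its operative terms do not depend on Paragraph 6, so it remains in effect. With no severability clause, the stated default rule severs what cannot stand and enforces each remaining provision that can operate on its own. The provisions still in force are Paragraph 1, Paragraph 2, Paragraph 3, Paragraph 5, and Paragraph 7. Paragraph 8 is among the inoperative provisions, so the answer is no.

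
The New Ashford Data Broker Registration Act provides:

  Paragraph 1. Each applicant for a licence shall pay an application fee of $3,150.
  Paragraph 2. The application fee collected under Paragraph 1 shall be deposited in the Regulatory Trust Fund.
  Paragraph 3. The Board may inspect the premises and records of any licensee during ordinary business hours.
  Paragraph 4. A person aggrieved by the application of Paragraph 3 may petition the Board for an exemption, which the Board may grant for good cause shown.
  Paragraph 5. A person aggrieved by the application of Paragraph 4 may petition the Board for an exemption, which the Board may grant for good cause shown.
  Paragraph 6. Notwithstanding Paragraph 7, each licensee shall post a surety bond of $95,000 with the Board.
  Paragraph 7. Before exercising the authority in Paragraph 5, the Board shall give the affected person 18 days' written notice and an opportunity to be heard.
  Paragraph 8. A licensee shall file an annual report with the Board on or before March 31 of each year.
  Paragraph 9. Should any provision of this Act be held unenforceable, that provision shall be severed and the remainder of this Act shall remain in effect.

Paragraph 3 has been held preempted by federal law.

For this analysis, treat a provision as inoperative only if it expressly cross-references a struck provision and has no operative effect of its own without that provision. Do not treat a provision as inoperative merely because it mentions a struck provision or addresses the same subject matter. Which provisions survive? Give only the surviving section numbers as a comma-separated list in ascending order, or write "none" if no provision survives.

1, 2, 6, 8, 9

Paragraph 3 is struck. The only function of Paragraph 4 is the exemption procedure for Paragraph 3, so it cannot stand once Paragraph 3 is removed. The only function of Paragraph 5 is the exemption procedure for Paragraph 4, so it cannot stand once Paragraph 4 is removed. Paragraph 7 merely fixes the notice-and-hearing requirement for Paragraph 5; with Paragraph 5 gone it has nothing to operate on and falls away. Although Paragraph 6 refers to Paragraph 7, its operative terms do not depend on Paragraph 7, so it remains in effect. Paragraph 9 is a severability clause and preserves every provision that can still be given independent effect. Paragraph 1, Paragraph 2, Paragraph 6, Paragraph 8, and Paragraph 9 remain in effect.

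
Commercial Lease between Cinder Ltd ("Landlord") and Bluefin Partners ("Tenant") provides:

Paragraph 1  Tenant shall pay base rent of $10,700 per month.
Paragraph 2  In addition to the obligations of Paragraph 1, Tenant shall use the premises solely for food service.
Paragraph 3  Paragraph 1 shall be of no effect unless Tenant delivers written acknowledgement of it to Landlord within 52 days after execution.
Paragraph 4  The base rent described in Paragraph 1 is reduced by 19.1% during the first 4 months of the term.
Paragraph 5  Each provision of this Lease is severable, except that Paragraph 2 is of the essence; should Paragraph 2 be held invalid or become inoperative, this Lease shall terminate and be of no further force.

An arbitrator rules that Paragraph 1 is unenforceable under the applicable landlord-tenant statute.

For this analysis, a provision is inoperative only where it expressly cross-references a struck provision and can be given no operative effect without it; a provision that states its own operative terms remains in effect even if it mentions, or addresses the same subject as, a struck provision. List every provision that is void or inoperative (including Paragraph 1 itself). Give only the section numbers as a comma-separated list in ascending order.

1, 3, 4

Paragraph 1 is struck. The only function of Paragraph 3 is the acknowledgement condition for Paragraph 1, so it cannot stand once Paragraph 1 is removed. Paragraph 4 does nothing except set the introductory reduction to the base rent by reference to Paragraph 1; with Paragraph 1 gone it has no independent effect and is inoperative. Paragraph 2 mentions Paragraph 1 but its own obligation stands independently of Paragraph 1, so Paragraph 2 is not affected. Paragraph 5 makes Paragraph 2 an essential term, but Paragraph 2 is unaffected, so the severability proviso in Paragraph 5 preserves the remaining provisions. That leaves Paragraph 2 and Paragraph 5 in effect.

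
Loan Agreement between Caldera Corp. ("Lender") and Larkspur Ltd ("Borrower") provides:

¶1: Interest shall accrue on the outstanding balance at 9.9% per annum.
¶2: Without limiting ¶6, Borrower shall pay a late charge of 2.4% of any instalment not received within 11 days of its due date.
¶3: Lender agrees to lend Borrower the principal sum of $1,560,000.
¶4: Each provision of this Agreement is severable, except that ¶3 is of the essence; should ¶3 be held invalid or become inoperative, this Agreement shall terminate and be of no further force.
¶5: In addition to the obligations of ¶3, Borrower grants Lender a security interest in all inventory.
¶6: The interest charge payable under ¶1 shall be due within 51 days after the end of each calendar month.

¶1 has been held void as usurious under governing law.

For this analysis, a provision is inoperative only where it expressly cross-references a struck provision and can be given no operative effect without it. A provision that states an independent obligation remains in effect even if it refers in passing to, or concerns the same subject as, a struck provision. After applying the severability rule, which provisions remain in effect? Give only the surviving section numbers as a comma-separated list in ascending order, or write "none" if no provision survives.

¶1 is struck. The whole of ¶6 is the payment deadline for the interest charge, defined by reference to ¶1, so ¶6 cannot stand once ¶1 is removed. Although ¶2 refers to ¶6, its operative terms do not depend on ¶6, so it remains in effect. ¶4 makes ¶3 an essential term, but ¶3 is unaffected, so the severability proviso in ¶4 preserves the remaining provisions. The provisions still in force are ¶2, ¶3, ¶4, and ¶5.

2, 3, 4, 5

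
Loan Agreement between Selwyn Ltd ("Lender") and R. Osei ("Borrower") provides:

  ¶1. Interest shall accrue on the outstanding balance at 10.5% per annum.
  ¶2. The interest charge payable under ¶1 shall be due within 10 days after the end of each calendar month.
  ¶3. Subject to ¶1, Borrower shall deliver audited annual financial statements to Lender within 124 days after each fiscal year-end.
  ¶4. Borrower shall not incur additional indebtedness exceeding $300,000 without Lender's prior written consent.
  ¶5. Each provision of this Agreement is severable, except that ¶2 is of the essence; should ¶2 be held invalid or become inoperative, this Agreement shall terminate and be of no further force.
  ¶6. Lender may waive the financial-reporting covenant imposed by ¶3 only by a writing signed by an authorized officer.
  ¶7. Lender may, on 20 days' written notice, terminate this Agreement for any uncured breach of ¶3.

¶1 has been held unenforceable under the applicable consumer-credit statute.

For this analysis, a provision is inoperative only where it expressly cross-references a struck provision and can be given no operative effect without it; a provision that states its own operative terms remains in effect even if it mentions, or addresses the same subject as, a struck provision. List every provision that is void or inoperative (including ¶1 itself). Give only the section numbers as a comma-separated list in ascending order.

1, 2, 3, 4, 5, 6, 7

¶1 is struck. ¶2 has no operative effect of its own apart from ¶1 and is therefore inoperative. ¶5 makes ¶2 an essential term, and ¶2 has been rendered inoperative by the cascade; under ¶5, the entire Agreement is therefore void. No provision of the Agreement survives.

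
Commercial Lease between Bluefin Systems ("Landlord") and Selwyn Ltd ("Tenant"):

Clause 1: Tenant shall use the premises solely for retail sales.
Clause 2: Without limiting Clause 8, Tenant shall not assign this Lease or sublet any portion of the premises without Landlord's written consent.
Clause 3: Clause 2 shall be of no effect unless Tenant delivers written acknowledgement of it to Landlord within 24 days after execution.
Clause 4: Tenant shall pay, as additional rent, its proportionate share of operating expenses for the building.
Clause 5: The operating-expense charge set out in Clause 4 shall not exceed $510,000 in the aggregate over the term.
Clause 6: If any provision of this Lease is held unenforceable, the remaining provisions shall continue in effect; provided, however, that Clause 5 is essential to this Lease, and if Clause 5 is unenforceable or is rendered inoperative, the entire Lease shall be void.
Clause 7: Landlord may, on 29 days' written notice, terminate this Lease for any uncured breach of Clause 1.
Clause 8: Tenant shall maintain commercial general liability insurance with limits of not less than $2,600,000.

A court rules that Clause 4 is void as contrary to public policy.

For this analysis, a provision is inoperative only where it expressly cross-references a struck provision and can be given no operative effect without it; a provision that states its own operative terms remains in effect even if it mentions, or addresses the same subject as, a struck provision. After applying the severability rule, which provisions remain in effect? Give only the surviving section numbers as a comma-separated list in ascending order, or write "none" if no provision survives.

Clause 4 is struck. Clause 5 has no operative effect of its own apart from Clause 4 and is therefore inoperative. Clause 6 makes Clause 5 an essential term, and Clause 5 has been rendered inoperative by the cascade; under Clause 6, the entire Lease is therefore void. No provision of the Lease survives.

none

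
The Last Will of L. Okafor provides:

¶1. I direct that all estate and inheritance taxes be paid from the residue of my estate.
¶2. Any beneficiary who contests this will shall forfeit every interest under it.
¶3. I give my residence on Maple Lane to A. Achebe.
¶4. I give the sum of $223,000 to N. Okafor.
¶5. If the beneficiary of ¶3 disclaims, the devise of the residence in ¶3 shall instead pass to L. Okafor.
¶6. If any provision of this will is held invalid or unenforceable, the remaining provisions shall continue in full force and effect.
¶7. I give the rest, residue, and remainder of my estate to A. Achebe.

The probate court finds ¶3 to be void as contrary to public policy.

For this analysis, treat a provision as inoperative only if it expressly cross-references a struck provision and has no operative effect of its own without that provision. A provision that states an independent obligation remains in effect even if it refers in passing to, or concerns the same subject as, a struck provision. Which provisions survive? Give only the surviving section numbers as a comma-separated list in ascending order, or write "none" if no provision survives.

1, 2, 4, 6, 7

¶3 is struck. The only function of ¶5 is the alternative disposition for ¶3, so it cannot stand once ¶3 is removed. ¶6 is a severability clause and preserves every provision that can still be given independent effect. That leaves ¶1, ¶2, ¶4, ¶6, and ¶7 in effect.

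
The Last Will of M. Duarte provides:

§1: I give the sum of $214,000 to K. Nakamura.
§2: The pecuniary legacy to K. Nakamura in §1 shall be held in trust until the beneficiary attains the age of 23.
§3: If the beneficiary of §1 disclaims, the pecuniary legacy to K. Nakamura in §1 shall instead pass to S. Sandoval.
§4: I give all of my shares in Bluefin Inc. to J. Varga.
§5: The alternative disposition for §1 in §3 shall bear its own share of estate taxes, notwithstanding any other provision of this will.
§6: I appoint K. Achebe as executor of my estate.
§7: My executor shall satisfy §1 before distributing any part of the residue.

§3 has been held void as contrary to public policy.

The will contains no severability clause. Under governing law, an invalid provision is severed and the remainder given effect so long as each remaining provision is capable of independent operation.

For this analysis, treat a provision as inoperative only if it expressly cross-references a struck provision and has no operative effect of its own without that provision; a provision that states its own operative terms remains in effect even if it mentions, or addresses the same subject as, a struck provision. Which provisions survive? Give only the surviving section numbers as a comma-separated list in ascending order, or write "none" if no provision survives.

1, 2, 4, 6, 7

§3 is struck. §5 has no operative effect of its own apart from §3 and is therefore inoperative. With no severability clause, the stated default rule severs what cannot stand and enforces each remaining provision that can operate on its own. That leaves §1, §2, §4, §6, and §7 in effect.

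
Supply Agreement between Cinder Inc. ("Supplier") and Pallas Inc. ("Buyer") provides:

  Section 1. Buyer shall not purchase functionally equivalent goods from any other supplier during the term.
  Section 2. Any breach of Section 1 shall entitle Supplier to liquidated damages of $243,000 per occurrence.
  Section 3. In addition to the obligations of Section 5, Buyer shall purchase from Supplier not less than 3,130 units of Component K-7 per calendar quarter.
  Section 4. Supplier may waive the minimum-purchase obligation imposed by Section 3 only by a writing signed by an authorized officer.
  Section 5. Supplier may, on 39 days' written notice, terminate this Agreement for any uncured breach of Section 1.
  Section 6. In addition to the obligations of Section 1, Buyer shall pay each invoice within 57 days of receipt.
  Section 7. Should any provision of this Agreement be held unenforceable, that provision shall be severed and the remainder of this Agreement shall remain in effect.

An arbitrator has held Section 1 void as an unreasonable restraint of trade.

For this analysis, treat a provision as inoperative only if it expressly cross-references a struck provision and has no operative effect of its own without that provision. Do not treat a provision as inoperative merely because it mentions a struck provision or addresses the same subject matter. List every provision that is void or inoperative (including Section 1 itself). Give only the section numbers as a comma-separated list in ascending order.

1, 2, 5

Section 1 is struck. Section 2 has no operative effect of its own apart from Section 1 and is therefore inoperative. Section 5 operates only by reference to Section 1, so it falls with Section 1. Section 6 mentions Section 1 but its own obligation stands independently of Section 1, so Section 6 is not affected. Section 3 mentions Section 5 but its own obligation stands independently of Section 5, so Section 3 is not affected. Section 7 is a severability clause and preserves every provision that can still be given independent effect. The provisions still in force are Section 3, Section 4, Section 6, and Section 7.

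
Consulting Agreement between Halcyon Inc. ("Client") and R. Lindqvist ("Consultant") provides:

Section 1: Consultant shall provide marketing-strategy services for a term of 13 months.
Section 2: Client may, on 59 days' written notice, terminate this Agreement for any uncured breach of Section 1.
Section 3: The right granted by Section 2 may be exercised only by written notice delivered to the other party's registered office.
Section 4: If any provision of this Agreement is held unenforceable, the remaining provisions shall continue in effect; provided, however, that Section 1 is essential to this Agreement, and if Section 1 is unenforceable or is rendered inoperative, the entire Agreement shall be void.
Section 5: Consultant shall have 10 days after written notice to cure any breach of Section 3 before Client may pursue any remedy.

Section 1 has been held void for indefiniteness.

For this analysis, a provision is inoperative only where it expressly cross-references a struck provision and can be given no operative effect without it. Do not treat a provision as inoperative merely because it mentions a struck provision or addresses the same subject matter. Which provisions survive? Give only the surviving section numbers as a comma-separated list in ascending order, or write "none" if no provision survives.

Section 1 is struck. Section 2 operates only by reference to Section 1, so it falls with Section 1. Section 3 merely fixes the notice requirement for Section 2; with Section 2 gone it has nothing to operate on and falls away. Section 5 has no operative effect of its own apart from Section 3 and is therefore inoperative. Section 4 makes Section 1 an essential term, and Section 1 is the provision held invalid; under Section 4, the entire Agreement is therefore void. No provision of the Agreement survives.

none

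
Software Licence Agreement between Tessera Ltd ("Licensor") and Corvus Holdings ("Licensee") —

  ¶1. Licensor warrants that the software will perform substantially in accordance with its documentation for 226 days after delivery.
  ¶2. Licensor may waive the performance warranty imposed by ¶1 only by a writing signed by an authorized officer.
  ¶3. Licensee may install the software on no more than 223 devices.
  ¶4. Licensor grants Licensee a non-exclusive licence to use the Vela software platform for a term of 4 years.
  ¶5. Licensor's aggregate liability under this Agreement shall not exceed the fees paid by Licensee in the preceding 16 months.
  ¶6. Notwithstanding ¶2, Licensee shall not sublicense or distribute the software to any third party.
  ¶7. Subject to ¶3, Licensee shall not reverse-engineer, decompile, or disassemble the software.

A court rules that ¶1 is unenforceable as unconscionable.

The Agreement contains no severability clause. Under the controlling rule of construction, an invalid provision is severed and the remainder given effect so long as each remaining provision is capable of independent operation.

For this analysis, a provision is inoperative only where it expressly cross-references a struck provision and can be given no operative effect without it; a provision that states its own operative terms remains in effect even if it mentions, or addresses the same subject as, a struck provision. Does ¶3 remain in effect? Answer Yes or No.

¶1 is struck. ¶2 merely fixes the waiver condition for ¶1; with ¶1 gone it has nothing to operate on and falls away. ¶6 mentions ¶2 but its own obligation stands independently of ¶2, so ¶6 is not affected. Under the stated default rule, only provisions that cannot operate independently fall away; the rest are enforced. The provisions still in force are ¶3, ¶4, ¶5, ¶6, and ¶7. ¶3 is among the surviving provisions, so the answer is yes.

Yes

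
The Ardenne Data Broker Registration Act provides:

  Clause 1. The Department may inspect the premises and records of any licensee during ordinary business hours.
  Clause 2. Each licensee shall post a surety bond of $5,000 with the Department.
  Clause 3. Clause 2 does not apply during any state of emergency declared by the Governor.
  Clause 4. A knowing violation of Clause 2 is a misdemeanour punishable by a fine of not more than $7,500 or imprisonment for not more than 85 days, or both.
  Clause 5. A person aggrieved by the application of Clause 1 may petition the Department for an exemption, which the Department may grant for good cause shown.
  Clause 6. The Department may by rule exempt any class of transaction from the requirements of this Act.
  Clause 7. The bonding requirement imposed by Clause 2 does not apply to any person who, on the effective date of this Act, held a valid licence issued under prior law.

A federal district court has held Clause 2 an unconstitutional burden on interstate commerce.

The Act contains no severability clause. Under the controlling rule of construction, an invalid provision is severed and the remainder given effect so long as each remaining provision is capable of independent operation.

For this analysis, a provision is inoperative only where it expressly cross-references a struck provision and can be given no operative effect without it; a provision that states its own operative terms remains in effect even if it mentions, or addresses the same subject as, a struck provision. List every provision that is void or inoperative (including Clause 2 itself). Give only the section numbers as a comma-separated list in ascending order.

Clause 2 is struck. The only function of Clause 3 is the emergency suspension of Clause 2, so it cannot stand once Clause 2 is removed. Clause 4 merely fixes the criminal penalty for violating Clause 2; with Clause 2 gone it has nothing to operate on and falls away. The only function of Clause 7 is the grandfather exemption from Clause 2, so it cannot stand once Clause 2 is removed. Under the stated default rule, only provisions that cannot operate independently fall away; the rest are enforced. That leaves Clause 1, Clause 5, and Clause 6 in effect.

2, 3, 4, 7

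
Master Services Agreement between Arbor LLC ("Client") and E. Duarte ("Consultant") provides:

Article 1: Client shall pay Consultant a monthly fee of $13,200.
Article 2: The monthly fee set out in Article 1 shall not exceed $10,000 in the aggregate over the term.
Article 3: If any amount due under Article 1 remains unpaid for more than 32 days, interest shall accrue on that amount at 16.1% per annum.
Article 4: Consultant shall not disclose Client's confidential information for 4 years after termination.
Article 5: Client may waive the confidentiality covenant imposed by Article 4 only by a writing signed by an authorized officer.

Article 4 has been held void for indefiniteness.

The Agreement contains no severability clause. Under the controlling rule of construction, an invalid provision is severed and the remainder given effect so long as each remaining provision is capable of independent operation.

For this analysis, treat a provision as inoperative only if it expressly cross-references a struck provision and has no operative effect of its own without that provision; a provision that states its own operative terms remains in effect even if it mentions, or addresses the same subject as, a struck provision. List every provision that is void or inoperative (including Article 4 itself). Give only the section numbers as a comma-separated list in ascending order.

Article 4 is struck. Article 5 operates only by reference to Article 4, so it falls with Article 4. Under the stated default rule, only provisions that cannot operate independently fall away; the rest are enforced. Article 1, Article 2, and Article 3 remain in effect.

4, 5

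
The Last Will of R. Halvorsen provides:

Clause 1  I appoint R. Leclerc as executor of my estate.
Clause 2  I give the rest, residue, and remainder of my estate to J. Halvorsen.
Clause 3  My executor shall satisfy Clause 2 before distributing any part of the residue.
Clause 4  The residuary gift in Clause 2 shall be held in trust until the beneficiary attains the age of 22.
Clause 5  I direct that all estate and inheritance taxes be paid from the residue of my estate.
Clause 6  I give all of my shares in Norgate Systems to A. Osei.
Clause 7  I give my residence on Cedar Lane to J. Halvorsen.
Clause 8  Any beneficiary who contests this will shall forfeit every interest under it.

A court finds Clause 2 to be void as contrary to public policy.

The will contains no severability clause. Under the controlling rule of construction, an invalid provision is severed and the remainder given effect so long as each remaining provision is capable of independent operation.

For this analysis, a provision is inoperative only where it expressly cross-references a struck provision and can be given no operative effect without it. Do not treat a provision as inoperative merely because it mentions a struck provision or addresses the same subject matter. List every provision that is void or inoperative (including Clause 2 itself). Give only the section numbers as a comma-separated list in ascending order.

2, 3, 4

Clause 2 is struck. Clause 3 merely fixes the priority direction for Clause 2; with Clause 2 gone it has nothing to operate on and falls away. Clause 4 operates only by reference to Clause 2, so it falls with Clause 2. With no severability clause, the stated default rule severs what cannot stand and enforces each remaining provision that can operate on its own. The provisions still in force are Clause 1, Clause 5, Clause 6, Clause 7, and Clause 8.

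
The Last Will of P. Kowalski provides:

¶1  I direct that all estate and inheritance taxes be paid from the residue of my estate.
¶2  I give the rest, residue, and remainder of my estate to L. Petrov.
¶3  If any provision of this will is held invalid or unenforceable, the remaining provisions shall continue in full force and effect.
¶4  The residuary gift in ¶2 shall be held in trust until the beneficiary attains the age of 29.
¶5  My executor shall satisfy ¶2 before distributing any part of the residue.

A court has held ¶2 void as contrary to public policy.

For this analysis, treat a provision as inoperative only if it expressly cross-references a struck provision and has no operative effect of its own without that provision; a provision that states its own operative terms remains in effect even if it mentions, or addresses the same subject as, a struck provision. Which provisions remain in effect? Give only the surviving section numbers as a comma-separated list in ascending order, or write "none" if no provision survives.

1, 3

¶2 is struck. ¶4 has no operative effect of its own apart from ¶2 and is therefore inoperative. ¶5 merely fixes the priority direction for ¶2; with ¶2 gone it has nothing to operate on and falls away. ¶3 is a severability clause and preserves every provision that can still be given independent effect. That leaves ¶1 and ¶3 in effect.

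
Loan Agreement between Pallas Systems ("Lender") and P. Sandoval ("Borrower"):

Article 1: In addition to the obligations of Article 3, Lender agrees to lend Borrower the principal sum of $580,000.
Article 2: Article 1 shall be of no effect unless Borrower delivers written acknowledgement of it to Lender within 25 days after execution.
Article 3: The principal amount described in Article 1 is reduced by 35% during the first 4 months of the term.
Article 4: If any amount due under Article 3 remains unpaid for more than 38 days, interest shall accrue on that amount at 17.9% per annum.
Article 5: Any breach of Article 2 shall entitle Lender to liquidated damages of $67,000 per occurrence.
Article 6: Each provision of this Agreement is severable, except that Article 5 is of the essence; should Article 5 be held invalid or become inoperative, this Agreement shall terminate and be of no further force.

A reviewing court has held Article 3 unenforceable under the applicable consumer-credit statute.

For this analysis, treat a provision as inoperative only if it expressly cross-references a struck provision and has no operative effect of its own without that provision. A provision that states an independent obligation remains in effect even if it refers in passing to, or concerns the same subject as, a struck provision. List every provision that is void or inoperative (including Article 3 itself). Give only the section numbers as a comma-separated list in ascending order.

Article 3 is struck. Article 4 has no operative effect of its own apart from Article 3 and is therefore inoperative. Although Article 1 refers to Article 3, its operative terms do not depend on Article 3, so it remains in effect. Article 6 makes Article 5 an essential term, but Article 5 is unaffected, so the severability proviso in Article 6 preserves the remaining provisions. Article 1, Article 2, Article 5, and Article 6 remain in effect.

3, 4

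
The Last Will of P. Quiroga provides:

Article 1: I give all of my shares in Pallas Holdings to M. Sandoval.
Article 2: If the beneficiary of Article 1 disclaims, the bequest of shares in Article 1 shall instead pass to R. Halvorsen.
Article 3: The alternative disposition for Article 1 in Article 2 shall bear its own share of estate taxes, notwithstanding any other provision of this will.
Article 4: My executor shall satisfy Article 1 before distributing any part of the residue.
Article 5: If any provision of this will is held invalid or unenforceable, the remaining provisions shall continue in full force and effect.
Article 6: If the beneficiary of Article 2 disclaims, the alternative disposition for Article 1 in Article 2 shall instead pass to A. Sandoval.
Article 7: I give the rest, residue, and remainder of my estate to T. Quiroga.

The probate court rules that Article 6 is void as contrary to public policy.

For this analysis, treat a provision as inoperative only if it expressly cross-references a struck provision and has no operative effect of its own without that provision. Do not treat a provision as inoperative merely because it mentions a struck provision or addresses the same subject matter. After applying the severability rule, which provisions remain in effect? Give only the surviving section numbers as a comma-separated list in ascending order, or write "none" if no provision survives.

Article 6 is struck. Nothing else in the will is defined by reference to Article 6. Under the severability clause in Article 5, the remaining provisions continue in force. The provisions still in force are Article 1, Article 2, Article 3, Article 4, Article 5, and Article 7.

1, 2, 3, 4, 5, 7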